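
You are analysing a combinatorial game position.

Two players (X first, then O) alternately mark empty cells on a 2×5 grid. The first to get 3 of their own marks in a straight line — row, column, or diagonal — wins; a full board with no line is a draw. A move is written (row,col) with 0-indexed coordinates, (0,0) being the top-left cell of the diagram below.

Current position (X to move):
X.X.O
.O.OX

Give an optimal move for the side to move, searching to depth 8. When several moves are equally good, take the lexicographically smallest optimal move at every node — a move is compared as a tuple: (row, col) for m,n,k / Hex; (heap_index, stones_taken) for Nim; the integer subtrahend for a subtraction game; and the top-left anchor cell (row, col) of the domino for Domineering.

[X.X.O/.O.OX] X move#1: (0,1):+1/XXX.O/.O.OX*, (0,3):-1/X.XXO/.O.OX, (1,0):-1/X.X.O/XO.OX, (1,2):+0/X.X.O/.OXOX
[XXX.O/.O.OX] end (terminal -1, O#2); searched X.X.O/.O.OX to 8

X's best at [X.X.O/.O.OX]: (0,1)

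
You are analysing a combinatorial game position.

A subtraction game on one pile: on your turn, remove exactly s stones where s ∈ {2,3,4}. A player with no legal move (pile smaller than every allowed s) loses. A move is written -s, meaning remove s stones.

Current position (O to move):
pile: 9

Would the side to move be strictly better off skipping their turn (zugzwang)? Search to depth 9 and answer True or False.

[9] O move#1: -2:+1/7*, -3:+1/6, -4:-1/5
[7] X move#2: -2:-1/5*, -3:-1/4, -4:-1/3
[5] O move#3: -2:-1/3, -3:-1/2, -4:+1/1*
[1] end (terminal -1, X#4); searched 9 to 9
if O skipped the turn, X would face:
~ [9] X move#1: -2:+1/7*, -3:+1/6, -4:-1/5
~ [7] O move#2: -2:-1/5*, -3:-1/4, -4:-1/3
~ [5] X move#3: -2:-1/3, -3:-1/2, -4:+1/1*
~ [1] end (terminal -1, O#4); searched 9 to 9
compare (O): move=+1 vs pass=-1

zugzwang(9, O) = False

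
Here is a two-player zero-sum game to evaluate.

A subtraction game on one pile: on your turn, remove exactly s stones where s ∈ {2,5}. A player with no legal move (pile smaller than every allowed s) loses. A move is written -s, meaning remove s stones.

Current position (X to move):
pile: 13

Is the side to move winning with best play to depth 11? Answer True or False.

X winning at [13]: True

[13] X move#1: -2:+1/11*, -5:+1/8
[11] O move#2: -2:-1/9*, -5:-1/6
[9] X move#3: -2:+1/7*, -5:+1/4
[7] O move#4: -2:-1/5*, -5:-1/2
[5] X move#5: -2:-1/3, -5:+1/0*
[0] end (terminal -1, O#6); searched 13 to 11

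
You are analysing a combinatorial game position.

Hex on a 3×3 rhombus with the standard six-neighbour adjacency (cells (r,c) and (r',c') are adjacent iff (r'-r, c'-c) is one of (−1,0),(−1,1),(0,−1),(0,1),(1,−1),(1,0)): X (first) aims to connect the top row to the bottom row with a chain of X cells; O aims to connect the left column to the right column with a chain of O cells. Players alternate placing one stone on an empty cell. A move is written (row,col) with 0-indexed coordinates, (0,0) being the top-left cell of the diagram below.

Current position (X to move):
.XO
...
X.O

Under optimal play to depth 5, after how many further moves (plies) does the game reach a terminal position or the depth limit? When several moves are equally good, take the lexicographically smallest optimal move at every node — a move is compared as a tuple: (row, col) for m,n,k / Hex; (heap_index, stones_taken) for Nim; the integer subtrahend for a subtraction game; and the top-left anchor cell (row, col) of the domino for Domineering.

[.XO/.../X.O] X move#1: (0,0):+1/XXO/.../X.O*, (1,0):+1/.XO/X../X.O, (1,1):+1/.XO/.X./X.O, (1,2):+1/.XO/..X/X.O, (2,1):+1/.XO/.../XXO
[XXO/.../X.O] O move#2: (1,0):-1/XXO/O../X.O*, (1,1):-1/XXO/.O./X.O, (1,2):-1/XXO/..O/X.O, (2,1):-1/XXO/.../XOO
[XXO/O../X.O] X move#3: (1,1):+1/XXO/OX./X.O*, (1,2):-1/XXO/O.X/X.O, (2,1):-1/XXO/O../XXO
[XXO/OX./X.O] end (terminal -1, O#4); searched .XO/.../X.O to 5

PV length from [.XO/.../X.O]: 3 plies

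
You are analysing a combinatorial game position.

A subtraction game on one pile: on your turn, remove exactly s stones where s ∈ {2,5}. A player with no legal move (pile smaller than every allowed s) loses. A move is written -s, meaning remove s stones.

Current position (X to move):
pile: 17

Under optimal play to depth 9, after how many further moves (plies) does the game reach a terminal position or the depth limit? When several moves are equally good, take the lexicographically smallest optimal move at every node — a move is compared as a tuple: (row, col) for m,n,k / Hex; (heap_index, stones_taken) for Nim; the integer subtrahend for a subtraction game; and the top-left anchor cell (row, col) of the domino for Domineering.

[17] X move#1: -2:+1/15*, -5:-1/12
[15] O move#2: -2:-1/13*, -5:-1/10
[13] X move#3: -2:+1/11*, -5:+1/8
[11] O move#4: -2:-1/9*, -5:-1/6
[9] X move#5: -2:+1/7*, -5:+1/4
[7] O move#6: -2:-1/5*, -5:-1/2
[5] X move#7: -2:-1/3, -5:+1/0*
[0] end (terminal -1, O#8); searched 17 to 9

PV length from [17]: 7 plies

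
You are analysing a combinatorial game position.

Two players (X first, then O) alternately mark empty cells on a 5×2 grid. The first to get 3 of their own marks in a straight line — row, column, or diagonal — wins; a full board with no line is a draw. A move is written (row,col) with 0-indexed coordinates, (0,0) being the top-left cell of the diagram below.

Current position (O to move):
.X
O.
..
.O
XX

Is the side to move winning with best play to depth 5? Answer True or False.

O winning at [.X/O./../.O/XX]: True

p1 O@[.X/O./../.O/XX]: (0,0)[OX/O./../.O/XX]+0 (1,1)[.X/OO/../.O/XX]+1* (2,0)[.X/O./O./.O/XX]+1 (2,1)[.X/O./.O/.O/XX]+1 (3,0)[.X/O./../OO/XX]+0
p2 X@[.X/OO/../.O/XX]: (0,0)[XX/OO/../.O/XX]-1* (2,0)[.X/OO/X./.O/XX]-1 (2,1)[.X/OO/.X/.O/XX]-1 (3,0)[.X/OO/../XO/XX]-1
p3 O@[XX/OO/../.O/XX]: (2,0)[XX/OO/O./.O/XX]+1* (2,1)[XX/OO/.O/.O/XX]+1 (3,0)[XX/OO/../OO/XX]+1
p4 X@[XX/OO/O./.O/XX]: (2,1)[XX/OO/OX/.O/XX]-1* (3,0)[XX/OO/O./XO/XX]-1
p5 O@[XX/OO/OX/.O/XX]: (3,0)[XX/OO/OX/OO/XX]+1*
p6 X@[XX/OO/OX/OO/XX] terminal -1; root [.X/O./../.O/XX] d5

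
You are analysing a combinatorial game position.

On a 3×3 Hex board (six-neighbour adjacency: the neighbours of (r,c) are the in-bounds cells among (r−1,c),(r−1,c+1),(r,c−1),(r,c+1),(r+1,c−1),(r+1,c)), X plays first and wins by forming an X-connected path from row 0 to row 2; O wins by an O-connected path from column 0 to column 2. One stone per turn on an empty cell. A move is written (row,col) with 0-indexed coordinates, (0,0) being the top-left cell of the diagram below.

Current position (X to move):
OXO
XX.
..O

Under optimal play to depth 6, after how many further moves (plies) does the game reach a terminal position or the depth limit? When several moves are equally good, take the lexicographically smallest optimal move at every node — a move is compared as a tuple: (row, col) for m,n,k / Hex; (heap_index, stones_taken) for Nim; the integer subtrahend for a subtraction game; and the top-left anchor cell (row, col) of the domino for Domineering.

PV length from [OXO/XX./..O]: 3 plies

[OXO/XX./..O] X move#1: (1,2):+1/OXO/XXX/..O*, (2,0):+1/OXO/XX./X.O, (2,1):+1/OXO/XX./.XO
[OXO/XXX/..O] O move#2: (2,0):-1/OXO/XXX/O.O*, (2,1):-1/OXO/XXX/.OO
[OXO/XXX/O.O] X move#3: (2,1):+1/OXO/XXX/OXO*
[OXO/XXX/OXO] end (terminal -1, O#4); searched OXO/XX./..O to 6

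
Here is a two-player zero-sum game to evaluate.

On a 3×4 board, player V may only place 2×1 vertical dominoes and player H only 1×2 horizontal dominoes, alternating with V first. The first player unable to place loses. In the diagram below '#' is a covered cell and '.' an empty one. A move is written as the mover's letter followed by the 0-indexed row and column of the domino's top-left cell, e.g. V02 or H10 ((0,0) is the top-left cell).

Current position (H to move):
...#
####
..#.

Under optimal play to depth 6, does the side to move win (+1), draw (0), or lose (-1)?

value(...#/####/..#., H) = +1

p1 H@[...#/####/..#.]: H00[##.#/####/..#.]+1* H01[.###/####/..#.]+1 H20[...#/####/###.]+1
p2 V@[##.#/####/..#.] terminal -1; root [...#/####/..#.] d6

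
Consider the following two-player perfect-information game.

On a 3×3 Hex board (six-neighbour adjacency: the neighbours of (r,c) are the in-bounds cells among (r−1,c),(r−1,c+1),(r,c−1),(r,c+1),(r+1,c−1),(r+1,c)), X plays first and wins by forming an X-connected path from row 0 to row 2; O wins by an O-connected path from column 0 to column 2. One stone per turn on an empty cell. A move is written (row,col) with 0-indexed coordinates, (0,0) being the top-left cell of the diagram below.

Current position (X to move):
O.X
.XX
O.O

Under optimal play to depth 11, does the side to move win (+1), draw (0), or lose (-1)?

value(O.X/.XX/O.O, X) = +1

[O.X/.XX/O.O] X move#1: (0,1):-1/OXX/.XX/O.O, (1,0):-1/O.X/XXX/O.O, (2,1):+1/O.X/.XX/OXO*
[O.X/.XX/OXO] end (terminal -1, O#2); searched O.X/.XX/O.O to 11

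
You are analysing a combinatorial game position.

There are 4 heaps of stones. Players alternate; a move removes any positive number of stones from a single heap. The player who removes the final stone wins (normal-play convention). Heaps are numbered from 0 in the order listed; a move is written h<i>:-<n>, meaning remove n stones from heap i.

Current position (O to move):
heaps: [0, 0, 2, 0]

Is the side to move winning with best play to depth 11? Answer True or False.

O winning at [(0,0,2,0)]: True

ply 1, O at (0,0,2,0) | h2:-1=-1→(0,0,1,0); h2:-2=+1→(0,0,0,0)*
ply 2: (0,0,0,0) is terminal -1 (X); from (0,0,2,0) depth 11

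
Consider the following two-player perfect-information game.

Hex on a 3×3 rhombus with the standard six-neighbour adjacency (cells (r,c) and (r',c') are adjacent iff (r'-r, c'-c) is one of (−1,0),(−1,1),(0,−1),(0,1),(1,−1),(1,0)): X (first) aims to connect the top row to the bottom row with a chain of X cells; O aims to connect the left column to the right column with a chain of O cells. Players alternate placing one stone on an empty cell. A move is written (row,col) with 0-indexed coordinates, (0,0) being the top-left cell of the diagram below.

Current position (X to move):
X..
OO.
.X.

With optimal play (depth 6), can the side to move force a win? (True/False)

p1 X@[X../OO./.X.]: (0,1)[XX./OO./.X.]-1* (0,2)[X.X/OO./.X.]-1 (1,2)[X../OOX/.X.]-1 (2,0)[X../OO./XX.]-1 (2,2)[X../OO./.XX]-1
p2 O@[XX./OO./.X.]: (0,2)[XXO/OO./.X.]+1* (1,2)[XX./OOO/.X.]+1 (2,0)[XX./OO./OX.]+1 (2,2)[XX./OO./.XO]+1
p3 X@[XXO/OO./.X.] terminal -1; root [X../OO./.X.] d6

X winning at [X../OO./.X.]: False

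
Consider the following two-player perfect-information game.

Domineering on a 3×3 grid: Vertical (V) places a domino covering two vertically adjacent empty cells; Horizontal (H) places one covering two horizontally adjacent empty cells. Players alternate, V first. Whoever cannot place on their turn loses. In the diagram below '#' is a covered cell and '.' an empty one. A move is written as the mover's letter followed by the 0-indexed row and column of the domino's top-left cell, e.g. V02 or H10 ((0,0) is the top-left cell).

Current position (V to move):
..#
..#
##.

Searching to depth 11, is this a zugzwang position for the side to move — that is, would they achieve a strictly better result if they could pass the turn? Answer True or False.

[..#/..#/##.] V move#1: V00:+1/#.#/#.#/##.*, V01:+1/.##/.##/##.
[#.#/#.#/##.] end (terminal -1, H#2); searched ..#/..#/##. to 11
if V skipped the turn, H would face:
~ [..#/..#/##.] H move#1: H00:+1/###/..#/##.*, H10:+1/..#/###/##.
~ [###/..#/##.] end (terminal -1, V#2); searched ..#/..#/##. to 11
compare (V): move=+1 vs pass=-1

zugzwang(..#/..#/##., V) = False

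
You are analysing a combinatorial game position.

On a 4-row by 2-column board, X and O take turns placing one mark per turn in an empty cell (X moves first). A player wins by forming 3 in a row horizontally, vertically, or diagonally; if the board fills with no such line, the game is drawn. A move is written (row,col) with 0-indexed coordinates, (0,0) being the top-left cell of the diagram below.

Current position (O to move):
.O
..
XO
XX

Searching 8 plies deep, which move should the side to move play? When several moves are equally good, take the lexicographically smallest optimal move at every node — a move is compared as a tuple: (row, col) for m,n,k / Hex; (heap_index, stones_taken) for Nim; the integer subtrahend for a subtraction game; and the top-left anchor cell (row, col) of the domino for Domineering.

ply 1, O at .O/../XO/XX | (0,0)=-1→OO/../XO/XX; (1,0)=+0→.O/O./XO/XX; (1,1)=+1→.O/.O/XO/XX*
ply 2: .O/.O/XO/XX is terminal -1 (X); from .O/../XO/XX depth 8

O's best at [.O/../XO/XX]: (1,1)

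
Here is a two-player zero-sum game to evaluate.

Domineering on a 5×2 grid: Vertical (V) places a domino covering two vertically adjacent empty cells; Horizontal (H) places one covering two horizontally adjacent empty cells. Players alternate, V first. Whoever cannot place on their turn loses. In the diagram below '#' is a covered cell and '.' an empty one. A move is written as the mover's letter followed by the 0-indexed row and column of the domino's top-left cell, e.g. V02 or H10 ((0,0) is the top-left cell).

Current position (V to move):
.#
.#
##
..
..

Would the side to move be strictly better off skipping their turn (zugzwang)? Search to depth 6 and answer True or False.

p1 V@[.#/.#/##/../..]: V00[##/##/##/../..]-1 V30[.#/.#/##/#./#.]+1* V31[.#/.#/##/.#/.#]+1
p2 H@[.#/.#/##/#./#.] terminal -1; root [.#/.#/##/../..] d6
suppose V passes — search the same position with H to move:
pass> p1 H@[.#/.#/##/../..]: H30[.#/.#/##/##/..]+1* H40[.#/.#/##/../##]+1
pass> p2 V@[.#/.#/##/##/..]: V00[##/##/##/##/..]-1*
pass> p3 H@[##/##/##/##/..]: H40[##/##/##/##/##]+1*
pass> p4 V@[##/##/##/##/##] terminal -1; root [.#/.#/##/../..] d6
for V: play +1, pass -1

zugzwang(.#/.#/##/../.., V) = False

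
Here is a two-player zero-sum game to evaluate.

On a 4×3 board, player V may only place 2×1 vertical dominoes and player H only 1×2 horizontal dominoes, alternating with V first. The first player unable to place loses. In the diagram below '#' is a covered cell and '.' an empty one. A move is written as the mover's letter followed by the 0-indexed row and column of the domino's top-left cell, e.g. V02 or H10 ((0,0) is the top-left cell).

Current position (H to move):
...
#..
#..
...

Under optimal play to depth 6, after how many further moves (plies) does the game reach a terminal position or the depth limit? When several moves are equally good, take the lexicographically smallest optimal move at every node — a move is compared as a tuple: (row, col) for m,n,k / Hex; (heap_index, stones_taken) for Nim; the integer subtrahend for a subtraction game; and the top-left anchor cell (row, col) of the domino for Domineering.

PV length from [.../#../#../...]: 4 plies

[.../#../#../...] H move#1: H00:-1/##./#../#../...*, H01:-1/.##/#../#../..., H11:-1/.../###/#../..., H21:-1/.../#../###/..., H30:-1/.../#../#../##., H31:-1/.../#../#../.##
[##./#../#../...] V move#2: V02:-1/###/#.#/#../..., V11:+1/##./##./##./...*, V12:+1/##./#.#/#.#/..., V21:+1/##./#../##./.#., V22:+1/##./#../#.#/..#
[##./##./##./...] H move#3: H30:-1/##./##./##./##.*, H31:-1/##./##./##./.##
[##./##./##./##.] V move#4: V02:+1/###/###/##./##.*, V12:+1/##./###/###/##., V22:+1/##./##./###/###
[###/###/##./##.] end (terminal -1, H#5); searched .../#../#../... to 6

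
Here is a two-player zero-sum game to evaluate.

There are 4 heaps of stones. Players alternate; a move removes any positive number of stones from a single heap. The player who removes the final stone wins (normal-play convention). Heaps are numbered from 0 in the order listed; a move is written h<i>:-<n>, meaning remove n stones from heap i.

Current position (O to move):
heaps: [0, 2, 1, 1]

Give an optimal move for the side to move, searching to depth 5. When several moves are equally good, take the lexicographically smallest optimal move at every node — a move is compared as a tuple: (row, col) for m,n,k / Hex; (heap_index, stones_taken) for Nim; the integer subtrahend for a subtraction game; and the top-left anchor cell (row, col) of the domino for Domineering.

ply 1, O at (0,2,1,1) | h1:-1=-1→(0,1,1,1); h1:-2=+1→(0,0,1,1)*; h2:-1=-1→(0,2,0,1); h3:-1=-1→(0,2,1,0)
ply 2, X at (0,0,1,1) | h2:-1=-1→(0,0,0,1)*; h3:-1=-1→(0,0,1,0)
ply 3, O at (0,0,0,1) | h3:-1=+1→(0,0,0,0)*
ply 4: (0,0,0,0) is terminal -1 (X); from (0,2,1,1) depth 5

O's best at [(0,2,1,1)]: h1:-2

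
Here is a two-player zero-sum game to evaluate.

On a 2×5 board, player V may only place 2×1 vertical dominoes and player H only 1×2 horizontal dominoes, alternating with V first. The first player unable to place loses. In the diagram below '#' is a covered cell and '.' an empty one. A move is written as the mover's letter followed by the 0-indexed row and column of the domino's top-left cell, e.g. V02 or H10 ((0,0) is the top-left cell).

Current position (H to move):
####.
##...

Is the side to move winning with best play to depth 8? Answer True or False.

H winning at [####./##...]: True

[####./##...] H move#1: H12:-1/####./####., H13:+1/####./##.##*
[####./##.##] end (terminal -1, V#2); searched ####./##... to 8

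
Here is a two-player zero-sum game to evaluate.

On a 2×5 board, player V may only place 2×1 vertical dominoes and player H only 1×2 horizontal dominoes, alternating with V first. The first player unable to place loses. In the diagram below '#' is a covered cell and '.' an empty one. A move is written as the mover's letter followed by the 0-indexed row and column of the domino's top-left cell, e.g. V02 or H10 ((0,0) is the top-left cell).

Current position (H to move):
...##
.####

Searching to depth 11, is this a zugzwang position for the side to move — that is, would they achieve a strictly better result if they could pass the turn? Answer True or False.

zugzwang(...##/.####, H) = False

[...##/.####] H move#1: H00:+1/##.##/.####*, H01:-1/.####/.####
[##.##/.####] end (terminal -1, V#2); searched ...##/.#### to 11
if H skipped the turn, V would face:
~ [...##/.####] V move#1: V00:-1/#..##/#####*
~ [#..##/#####] H move#2: H01:+1/#####/#####*
~ [#####/#####] end (terminal -1, V#3); searched ...##/.#### to 11
compare (H): move=+1 vs pass=+1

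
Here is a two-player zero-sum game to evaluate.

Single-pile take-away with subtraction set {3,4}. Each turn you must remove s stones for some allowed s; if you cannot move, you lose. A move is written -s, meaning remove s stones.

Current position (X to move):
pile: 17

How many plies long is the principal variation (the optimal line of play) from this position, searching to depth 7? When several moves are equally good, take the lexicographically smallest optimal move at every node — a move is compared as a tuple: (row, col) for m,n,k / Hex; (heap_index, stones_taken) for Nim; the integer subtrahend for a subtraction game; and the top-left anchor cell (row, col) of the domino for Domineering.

ply 1, X at 17 | -3=+1→14*; -4=-1→13
ply 2, O at 14 | -3=-1→11*; -4=-1→10
ply 3, X at 11 | -3=+1→8*; -4=+1→7
ply 4, O at 8 | -3=-1→5*; -4=-1→4
ply 5, X at 5 | -3=+1→2*; -4=+1→1
ply 6: 2 is terminal -1 (O); from 17 depth 7

PV length from [17]: 5 plies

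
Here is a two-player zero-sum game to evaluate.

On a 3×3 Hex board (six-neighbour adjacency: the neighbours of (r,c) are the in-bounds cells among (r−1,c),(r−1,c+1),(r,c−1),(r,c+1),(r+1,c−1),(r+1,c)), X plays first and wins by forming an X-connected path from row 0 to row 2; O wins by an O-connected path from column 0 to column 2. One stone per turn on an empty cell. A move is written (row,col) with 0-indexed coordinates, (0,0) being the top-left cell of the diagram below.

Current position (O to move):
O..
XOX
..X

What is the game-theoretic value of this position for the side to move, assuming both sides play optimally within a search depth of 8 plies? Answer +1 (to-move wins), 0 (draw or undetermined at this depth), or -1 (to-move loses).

p1 O@[O../XOX/..X]: (0,1)[OO./XOX/..X]-1 (0,2)[O.O/XOX/..X]+1* (2,0)[O../XOX/O.X]-1 (2,1)[O../XOX/.OX]-1
p2 X@[O.O/XOX/..X]: (0,1)[OXO/XOX/..X]-1* (2,0)[O.O/XOX/X.X]-1 (2,1)[O.O/XOX/.XX]-1
p3 O@[OXO/XOX/..X]: (2,0)[OXO/XOX/O.X]+1* (2,1)[OXO/XOX/.OX]-1
p4 X@[OXO/XOX/O.X] terminal -1; root [O../XOX/..X] d8

value(O../XOX/..X, O) = +1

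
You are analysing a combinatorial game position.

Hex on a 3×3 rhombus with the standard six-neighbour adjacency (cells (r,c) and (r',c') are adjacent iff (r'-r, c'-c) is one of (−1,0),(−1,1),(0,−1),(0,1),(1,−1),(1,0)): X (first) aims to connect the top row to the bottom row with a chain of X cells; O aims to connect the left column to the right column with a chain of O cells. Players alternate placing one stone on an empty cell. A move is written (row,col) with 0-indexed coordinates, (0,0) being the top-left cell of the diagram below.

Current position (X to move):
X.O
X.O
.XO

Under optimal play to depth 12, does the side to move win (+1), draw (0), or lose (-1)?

value(X.O/X.O/.XO, X) = +1

p1 X@[X.O/X.O/.XO]: (0,1)[XXO/X.O/.XO]+1* (1,1)[X.O/XXO/.XO]+1 (2,0)[X.O/X.O/XXO]+1
p2 O@[XXO/X.O/.XO]: (1,1)[XXO/XOO/.XO]-1* (2,0)[XXO/X.O/OXO]-1
p3 X@[XXO/XOO/.XO]: (2,0)[XXO/XOO/XXO]+1*
p4 O@[XXO/XOO/XXO] terminal -1; root [X.O/X.O/.XO] d12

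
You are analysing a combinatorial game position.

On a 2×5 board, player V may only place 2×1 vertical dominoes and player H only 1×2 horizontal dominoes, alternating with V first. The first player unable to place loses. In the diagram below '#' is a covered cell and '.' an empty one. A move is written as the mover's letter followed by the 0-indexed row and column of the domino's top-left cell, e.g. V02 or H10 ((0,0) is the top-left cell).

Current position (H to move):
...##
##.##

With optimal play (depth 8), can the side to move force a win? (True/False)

[...##/##.##] H move#1: H00:-1/##.##/##.##, H01:+1/.####/##.##*
[.####/##.##] end (terminal -1, V#2); searched ...##/##.## to 8

H winning at [...##/##.##]: True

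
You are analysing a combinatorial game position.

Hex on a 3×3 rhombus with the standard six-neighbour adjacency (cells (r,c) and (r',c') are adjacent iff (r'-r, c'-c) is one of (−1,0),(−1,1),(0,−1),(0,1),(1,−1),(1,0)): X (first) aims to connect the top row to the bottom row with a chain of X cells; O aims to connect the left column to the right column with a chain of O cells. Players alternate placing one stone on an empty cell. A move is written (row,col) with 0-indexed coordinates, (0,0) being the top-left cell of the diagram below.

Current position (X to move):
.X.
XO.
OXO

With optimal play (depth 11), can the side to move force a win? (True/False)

X winning at [.X./XO./OXO]: False

ply 1, X at .X./XO./OXO | (0,0)=-1→XX./XO./OXO*; (0,2)=-1→.XX/XO./OXO; (1,2)=-1→.X./XOX/OXO
ply 2, O at XX./XO./OXO | (0,2)=+1→XXO/XO./OXO*; (1,2)=+1→XX./XOO/OXO
ply 3: XXO/XO./OXO is terminal -1 (X); from .X./XO./OXO depth 11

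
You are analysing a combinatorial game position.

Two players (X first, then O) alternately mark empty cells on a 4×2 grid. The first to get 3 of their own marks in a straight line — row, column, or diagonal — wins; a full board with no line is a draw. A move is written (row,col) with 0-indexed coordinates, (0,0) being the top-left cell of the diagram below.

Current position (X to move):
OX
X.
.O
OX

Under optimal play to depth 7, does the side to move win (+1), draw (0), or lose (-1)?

value(OX/X./.O/OX, X) = 0

[OX/X./.O/OX] X move#1: (1,1):+0/OX/XX/.O/OX*, (2,0):+0/OX/X./XO/OX
[OX/XX/.O/OX] O move#2: (2,0):+0/OX/XX/OO/OX*
[OX/XX/OO/OX] end (terminal +0, X#3); searched OX/X./.O/OX to 7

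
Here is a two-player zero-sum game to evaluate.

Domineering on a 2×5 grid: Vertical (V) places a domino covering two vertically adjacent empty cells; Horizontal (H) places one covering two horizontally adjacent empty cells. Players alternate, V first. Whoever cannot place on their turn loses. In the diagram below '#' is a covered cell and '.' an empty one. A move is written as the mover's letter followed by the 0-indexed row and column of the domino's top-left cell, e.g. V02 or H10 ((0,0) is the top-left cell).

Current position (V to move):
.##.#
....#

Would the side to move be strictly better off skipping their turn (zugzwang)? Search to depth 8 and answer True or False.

zugzwang(.##.#/....#, V) = True

[.##.#/....#] V move#1: V00:-1/###.#/#...#*, V03:-1/.####/...##
[###.#/#...#] H move#2: H11:-1/###.#/###.#, H12:+1/###.#/#.###*
[###.#/#.###] end (terminal -1, V#3); searched .##.#/....# to 8
suppose V passes — search the same position with H to move:
pass> [.##.#/....#] H move#1: H10:-1/.##.#/##..#*, H11:-1/.##.#/.##.#, H12:-1/.##.#/..###
pass> [.##.#/##..#] V move#2: V03:+1/.####/##.##*
pass> [.####/##.##] end (terminal -1, H#3); searched .##.#/....# to 8
for V: play -1, pass +1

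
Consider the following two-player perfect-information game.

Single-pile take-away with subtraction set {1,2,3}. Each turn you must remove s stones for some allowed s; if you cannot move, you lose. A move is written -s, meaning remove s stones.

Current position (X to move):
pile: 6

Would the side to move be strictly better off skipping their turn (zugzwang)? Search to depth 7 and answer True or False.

zugzwang(6, X) = False

ply 1, X at 6 | -1=-1→5; -2=+1→4*; -3=-1→3
ply 2, O at 4 | -1=-1→3*; -2=-1→2; -3=-1→1
ply 3, X at 3 | -1=-1→2; -2=-1→1; -3=+1→0*
ply 4: 0 is terminal -1 (O); from 6 depth 7
suppose X passes — search the same position with O to move:
pass> ply 1, O at 6 | -1=-1→5; -2=+1→4*; -3=-1→3
pass> ply 2, X at 4 | -1=-1→3*; -2=-1→2; -3=-1→1
pass> ply 3, O at 3 | -1=-1→2; -2=-1→1; -3=+1→0*
pass> ply 4: 0 is terminal -1 (X); from 6 depth 7
for X: play +1, pass -1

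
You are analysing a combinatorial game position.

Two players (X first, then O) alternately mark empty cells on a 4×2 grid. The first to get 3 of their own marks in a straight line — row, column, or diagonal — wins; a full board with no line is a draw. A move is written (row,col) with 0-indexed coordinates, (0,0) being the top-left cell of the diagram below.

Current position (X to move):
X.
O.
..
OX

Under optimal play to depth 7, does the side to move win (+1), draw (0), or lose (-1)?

value(X./O./../OX, X) = 0

[X./O./../OX] X move#1: (0,1):-1/XX/O./../OX, (1,1):-1/X./OX/../OX, (2,0):+0/X./O./X./OX*, (2,1):-1/X./O./.X/OX
[X./O./X./OX] O move#2: (0,1):+0/XO/O./X./OX*, (1,1):+0/X./OO/X./OX, (2,1):+0/X./O./XO/OX
[XO/O./X./OX] X move#3: (1,1):+0/XO/OX/X./OX*, (2,1):+0/XO/O./XX/OX
[XO/OX/X./OX] O move#4: (2,1):+0/XO/OX/XO/OX*
[XO/OX/XO/OX] end (terminal +0, X#5); searched X./O./../OX to 7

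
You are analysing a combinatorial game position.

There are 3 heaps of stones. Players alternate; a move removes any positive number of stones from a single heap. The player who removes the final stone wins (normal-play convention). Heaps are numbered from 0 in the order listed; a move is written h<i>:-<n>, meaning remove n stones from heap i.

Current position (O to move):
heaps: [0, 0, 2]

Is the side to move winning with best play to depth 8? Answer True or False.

O winning at [(0,0,2)]: True

[(0,0,2)] O move#1: h2:-1:-1/(0,0,1), h2:-2:+1/(0,0,0)*
[(0,0,0)] end (terminal -1, X#2); searched (0,0,2) to 8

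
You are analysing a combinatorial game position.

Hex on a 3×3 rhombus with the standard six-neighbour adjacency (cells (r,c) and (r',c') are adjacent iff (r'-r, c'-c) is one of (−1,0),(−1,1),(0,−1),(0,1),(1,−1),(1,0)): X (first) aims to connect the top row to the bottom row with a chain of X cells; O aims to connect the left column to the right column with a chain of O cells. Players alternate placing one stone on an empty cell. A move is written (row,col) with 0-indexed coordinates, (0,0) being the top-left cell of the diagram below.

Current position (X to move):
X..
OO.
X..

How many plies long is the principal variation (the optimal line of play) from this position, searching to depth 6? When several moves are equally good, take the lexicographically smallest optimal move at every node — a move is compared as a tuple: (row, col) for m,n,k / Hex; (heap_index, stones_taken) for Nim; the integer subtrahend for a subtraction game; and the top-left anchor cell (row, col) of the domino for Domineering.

ply 1, X at X../OO./X.. | (0,1)=-1→XX./OO./X..*; (0,2)=-1→X.X/OO./X..; (1,2)=-1→X../OOX/X..; (2,1)=-1→X../OO./XX.; (2,2)=-1→X../OO./X.X
ply 2, O at XX./OO./X.. | (0,2)=+1→XXO/OO./X..*; (1,2)=+1→XX./OOO/X..; (2,1)=+1→XX./OO./XO.; (2,2)=+1→XX./OO./X.O
ply 3: XXO/OO./X.. is terminal -1 (X); from X../OO./X.. depth 6

PV length from [X../OO./X..]: 2 plies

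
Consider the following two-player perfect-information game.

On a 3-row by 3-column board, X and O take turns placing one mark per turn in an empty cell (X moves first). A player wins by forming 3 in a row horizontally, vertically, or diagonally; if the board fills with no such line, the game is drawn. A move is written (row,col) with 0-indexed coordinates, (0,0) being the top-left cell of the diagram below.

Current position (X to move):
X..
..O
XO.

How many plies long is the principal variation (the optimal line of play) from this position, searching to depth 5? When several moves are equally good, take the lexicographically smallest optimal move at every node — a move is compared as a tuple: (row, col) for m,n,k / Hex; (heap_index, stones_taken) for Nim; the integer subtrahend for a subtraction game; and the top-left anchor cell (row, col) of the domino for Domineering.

[X../..O/XO.] X move#1: (0,1):+1/XX./..O/XO.*, (0,2):+1/X.X/..O/XO., (1,0):+1/X../X.O/XO., (1,1):+1/X../.XO/XO., (2,2):+1/X../..O/XOX
[XX./..O/XO.] O move#2: (0,2):-1/XXO/..O/XO.*, (1,0):-1/XX./O.O/XO., (1,1):-1/XX./.OO/XO., (2,2):-1/XX./..O/XOO
[XXO/..O/XO.] X move#3: (1,0):+1/XXO/X.O/XO.*, (1,1):-1/XXO/.XO/XO., (2,2):+1/XXO/..O/XOX
[XXO/X.O/XO.] end (terminal -1, O#4); searched X../..O/XO. to 5

PV length from [X../..O/XO.]: 3 plies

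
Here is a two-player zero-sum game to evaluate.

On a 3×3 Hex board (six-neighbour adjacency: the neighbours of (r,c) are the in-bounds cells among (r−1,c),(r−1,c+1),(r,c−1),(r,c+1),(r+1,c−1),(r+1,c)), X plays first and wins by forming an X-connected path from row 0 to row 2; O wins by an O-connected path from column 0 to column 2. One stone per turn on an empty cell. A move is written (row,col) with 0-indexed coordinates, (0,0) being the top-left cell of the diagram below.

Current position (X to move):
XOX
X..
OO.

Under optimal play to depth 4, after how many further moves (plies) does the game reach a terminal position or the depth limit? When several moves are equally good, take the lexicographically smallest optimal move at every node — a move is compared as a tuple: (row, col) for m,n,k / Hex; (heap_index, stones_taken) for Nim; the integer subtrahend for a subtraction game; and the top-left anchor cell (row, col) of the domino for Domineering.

PV length from [XOX/X../OO.]: 2 plies

[XOX/X../OO.] X move#1: (1,1):-1/XOX/XX./OO.*, (1,2):-1/XOX/X.X/OO., (2,2):-1/XOX/X../OOX
[XOX/XX./OO.] O move#2: (1,2):+1/XOX/XXO/OO.*, (2,2):+1/XOX/XX./OOO
[XOX/XXO/OO.] end (terminal -1, X#3); searched XOX/X../OO. to 4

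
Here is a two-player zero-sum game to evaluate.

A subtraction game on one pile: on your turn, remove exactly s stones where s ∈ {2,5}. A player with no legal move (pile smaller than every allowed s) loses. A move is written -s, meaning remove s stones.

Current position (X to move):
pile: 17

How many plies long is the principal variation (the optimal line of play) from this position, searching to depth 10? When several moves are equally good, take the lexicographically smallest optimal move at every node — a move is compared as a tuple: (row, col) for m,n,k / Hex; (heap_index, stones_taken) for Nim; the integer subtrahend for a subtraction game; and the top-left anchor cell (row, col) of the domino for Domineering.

[17] X move#1: -2:+1/15*, -5:-1/12
[15] O move#2: -2:-1/13*, -5:-1/10
[13] X move#3: -2:+1/11*, -5:+1/8
[11] O move#4: -2:-1/9*, -5:-1/6
[9] X move#5: -2:+1/7*, -5:+1/4
[7] O move#6: -2:-1/5*, -5:-1/2
[5] X move#7: -2:-1/3, -5:+1/0*
[0] end (terminal -1, O#8); searched 17 to 10

PV length from [17]: 7 plies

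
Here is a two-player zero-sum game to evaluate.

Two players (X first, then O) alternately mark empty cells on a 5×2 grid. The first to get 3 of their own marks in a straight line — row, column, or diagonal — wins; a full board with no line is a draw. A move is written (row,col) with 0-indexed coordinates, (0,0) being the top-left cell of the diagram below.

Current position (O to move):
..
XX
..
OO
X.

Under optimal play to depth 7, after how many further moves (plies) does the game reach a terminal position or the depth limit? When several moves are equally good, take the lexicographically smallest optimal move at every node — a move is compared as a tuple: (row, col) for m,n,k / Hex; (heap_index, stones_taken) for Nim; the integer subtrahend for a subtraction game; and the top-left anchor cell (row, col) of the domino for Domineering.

PV length from [../XX/../OO/X.]: 5 plies

ply 1, O at ../XX/../OO/X. | (0,0)=+0→O./XX/../OO/X.*; (0,1)=+0→.O/XX/../OO/X.; (2,0)=+0→../XX/O./OO/X.; (2,1)=+0→../XX/.O/OO/X.; (4,1)=+0→../XX/../OO/XO
ply 2, X at O./XX/../OO/X. | (0,1)=+0→OX/XX/../OO/X.*; (2,0)=+0→O./XX/X./OO/X.; (2,1)=+0→O./XX/.X/OO/X.; (4,1)=+0→O./XX/../OO/XX
ply 3, O at OX/XX/../OO/X. | (2,0)=-1→OX/XX/O./OO/X.; (2,1)=+0→OX/XX/.O/OO/X.*; (4,1)=-1→OX/XX/../OO/XO
ply 4, X at OX/XX/.O/OO/X. | (2,0)=-1→OX/XX/XO/OO/X.; (4,1)=+0→OX/XX/.O/OO/XX*
ply 5, O at OX/XX/.O/OO/XX | (2,0)=+0→OX/XX/OO/OO/XX*
ply 6: OX/XX/OO/OO/XX is terminal +0 (X); from ../XX/../OO/X. depth 7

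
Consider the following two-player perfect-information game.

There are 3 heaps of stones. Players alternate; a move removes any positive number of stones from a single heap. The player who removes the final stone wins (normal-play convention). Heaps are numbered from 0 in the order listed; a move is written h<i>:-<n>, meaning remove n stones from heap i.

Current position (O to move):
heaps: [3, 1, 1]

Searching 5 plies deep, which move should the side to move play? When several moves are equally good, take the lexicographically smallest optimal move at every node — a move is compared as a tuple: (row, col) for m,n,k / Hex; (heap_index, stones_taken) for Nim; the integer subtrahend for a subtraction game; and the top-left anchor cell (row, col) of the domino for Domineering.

O's best at [(3,1,1)]: h0:-3

ply 1, O at (3,1,1) | h0:-1=-1→(2,1,1); h0:-2=-1→(1,1,1); h0:-3=+1→(0,1,1)*; h1:-1=-1→(3,0,1); h2:-1=-1→(3,1,0)
ply 2, X at (0,1,1) | h1:-1=-1→(0,0,1)*; h2:-1=-1→(0,1,0)
ply 3, O at (0,0,1) | h2:-1=+1→(0,0,0)*
ply 4: (0,0,0) is terminal -1 (X); from (3,1,1) depth 5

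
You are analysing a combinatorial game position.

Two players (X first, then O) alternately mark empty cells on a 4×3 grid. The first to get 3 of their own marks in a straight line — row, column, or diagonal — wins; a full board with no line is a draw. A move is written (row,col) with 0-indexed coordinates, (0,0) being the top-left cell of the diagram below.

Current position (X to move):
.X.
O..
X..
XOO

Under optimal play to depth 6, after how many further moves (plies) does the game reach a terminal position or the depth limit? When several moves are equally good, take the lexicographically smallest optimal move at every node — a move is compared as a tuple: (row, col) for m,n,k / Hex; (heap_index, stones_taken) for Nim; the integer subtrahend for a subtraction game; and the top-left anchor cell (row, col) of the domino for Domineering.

p1 X@[.X./O../X../XOO]: (0,0)[XX./O../X../XOO]-1 (0,2)[.XX/O../X../XOO]-1 (1,1)[.X./OX./X../XOO]-1 (1,2)[.X./O.X/X../XOO]-1 (2,1)[.X./O../XX./XOO]+1* (2,2)[.X./O../X.X/XOO]-1
p2 O@[.X./O../XX./XOO]: (0,0)[OX./O../XX./XOO]-1* (0,2)[.XO/O../XX./XOO]-1 (1,1)[.X./OO./XX./XOO]-1 (1,2)[.X./O.O/XX./XOO]-1 (2,2)[.X./O../XXO/XOO]-1
p3 X@[OX./O../XX./XOO]: (0,2)[OXX/O../XX./XOO]+1* (1,1)[OX./OX./XX./XOO]+1 (1,2)[OX./O.X/XX./XOO]+1 (2,2)[OX./O../XXX/XOO]+1
p4 O@[OXX/O../XX./XOO]: (1,1)[OXX/OO./XX./XOO]-1* (1,2)[OXX/O.O/XX./XOO]-1 (2,2)[OXX/O../XXO/XOO]-1
p5 X@[OXX/OO./XX./XOO]: (1,2)[OXX/OOX/XX./XOO]+1* (2,2)[OXX/OO./XXX/XOO]+1
p6 O@[OXX/OOX/XX./XOO] terminal -1; root [.X./O../X../XOO] d6

PV length from [.X./O../X../XOO]: 5 plies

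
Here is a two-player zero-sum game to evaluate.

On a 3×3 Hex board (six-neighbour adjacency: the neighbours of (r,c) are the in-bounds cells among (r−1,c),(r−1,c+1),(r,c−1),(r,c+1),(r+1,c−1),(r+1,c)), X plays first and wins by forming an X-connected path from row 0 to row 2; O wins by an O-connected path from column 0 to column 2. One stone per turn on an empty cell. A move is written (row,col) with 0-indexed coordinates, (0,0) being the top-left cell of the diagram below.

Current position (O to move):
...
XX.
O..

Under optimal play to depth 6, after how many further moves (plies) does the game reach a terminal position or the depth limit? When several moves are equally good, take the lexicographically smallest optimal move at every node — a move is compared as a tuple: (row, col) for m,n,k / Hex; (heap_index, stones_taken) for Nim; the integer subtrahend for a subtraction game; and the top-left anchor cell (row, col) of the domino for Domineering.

p1 O@[.../XX./O..]: (0,0)[O../XX./O..]-1 (0,1)[.O./XX./O..]-1 (0,2)[..O/XX./O..]-1 (1,2)[.../XXO/O..]-1 (2,1)[.../XX./OO.]+1* (2,2)[.../XX./O.O]-1
p2 X@[.../XX./OO.]: (0,0)[X../XX./OO.]-1* (0,1)[.X./XX./OO.]-1 (0,2)[..X/XX./OO.]-1 (1,2)[.../XXX/OO.]-1 (2,2)[.../XX./OOX]-1
p3 O@[X../XX./OO.]: (0,1)[XO./XX./OO.]+1* (0,2)[X.O/XX./OO.]+1 (1,2)[X../XXO/OO.]+1 (2,2)[X../XX./OOO]+1
p4 X@[XO./XX./OO.]: (0,2)[XOX/XX./OO.]-1* (1,2)[XO./XXX/OO.]-1 (2,2)[XO./XX./OOX]-1
p5 O@[XOX/XX./OO.]: (1,2)[XOX/XXO/OO.]+1* (2,2)[XOX/XX./OOO]+1
p6 X@[XOX/XXO/OO.] terminal -1; root [.../XX./O..] d6

PV length from [.../XX./O..]: 5 plies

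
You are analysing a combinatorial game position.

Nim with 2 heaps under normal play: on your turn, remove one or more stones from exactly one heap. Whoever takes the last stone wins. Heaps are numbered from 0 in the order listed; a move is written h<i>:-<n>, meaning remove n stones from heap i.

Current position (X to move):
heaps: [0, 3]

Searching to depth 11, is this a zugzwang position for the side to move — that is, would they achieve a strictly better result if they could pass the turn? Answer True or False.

zugzwang((0,3), X) = False

ply 1, X at (0,3) | h1:-1=-1→(0,2); h1:-2=-1→(0,1); h1:-3=+1→(0,0)*
ply 2: (0,0) is terminal -1 (O); from (0,3) depth 11
if X skipped the turn, O would face:
~ ply 1, O at (0,3) | h1:-1=-1→(0,2); h1:-2=-1→(0,1); h1:-3=+1→(0,0)*
~ ply 2: (0,0) is terminal -1 (X); from (0,3) depth 11
compare (X): move=+1 vs pass=-1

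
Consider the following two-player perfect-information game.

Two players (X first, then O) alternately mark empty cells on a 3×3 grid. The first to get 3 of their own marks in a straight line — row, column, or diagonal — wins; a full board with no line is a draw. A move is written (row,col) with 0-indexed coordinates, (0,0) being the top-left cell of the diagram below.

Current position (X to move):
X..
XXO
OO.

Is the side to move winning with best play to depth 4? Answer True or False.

ply 1, X at X../XXO/OO. | (0,1)=-1→XX./XXO/OO.; (0,2)=-1→X.X/XXO/OO.; (2,2)=+1→X../XXO/OOX*
ply 2: X../XXO/OOX is terminal -1 (O); from X../XXO/OO. depth 4

X winning at [X../XXO/OO.]: True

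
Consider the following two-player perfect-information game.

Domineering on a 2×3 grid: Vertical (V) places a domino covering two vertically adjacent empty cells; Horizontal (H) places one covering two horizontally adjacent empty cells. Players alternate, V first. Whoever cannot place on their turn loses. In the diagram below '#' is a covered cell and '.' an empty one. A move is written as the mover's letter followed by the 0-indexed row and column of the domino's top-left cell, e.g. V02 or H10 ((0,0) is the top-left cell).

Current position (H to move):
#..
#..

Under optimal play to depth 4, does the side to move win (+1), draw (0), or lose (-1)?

[#../#..] H move#1: H01:+1/###/#..*, H11:+1/#../###
[###/#..] end (terminal -1, V#2); searched #../#.. to 4

value(#../#.., H) = +1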